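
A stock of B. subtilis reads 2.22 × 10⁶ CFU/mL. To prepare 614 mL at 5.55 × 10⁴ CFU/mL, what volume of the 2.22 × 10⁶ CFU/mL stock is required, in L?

V₁ = C₂V₂/C₁ = 5.55 × 10⁴ × 614 / 2.22 × 10⁶ = 15.4 mL = 0.0154 L.

0.0154 L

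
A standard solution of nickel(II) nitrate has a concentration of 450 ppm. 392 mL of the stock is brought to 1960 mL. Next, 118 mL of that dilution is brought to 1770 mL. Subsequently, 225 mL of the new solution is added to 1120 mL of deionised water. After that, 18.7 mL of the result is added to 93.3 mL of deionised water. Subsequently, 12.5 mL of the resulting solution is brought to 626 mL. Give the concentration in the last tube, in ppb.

Overall dilution factor = 5 × 15 × 5.978 × 5.989 × 50.08 = 1.34 × 10⁵.
450 ppm / 1.34 × 10⁵ = 3.35 × 10⁻³ ppm = 3.35 ppb.

3.35 ppb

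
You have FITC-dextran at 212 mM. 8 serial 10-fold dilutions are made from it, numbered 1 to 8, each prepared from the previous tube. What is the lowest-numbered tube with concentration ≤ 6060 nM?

Tube n has concentration 212 mM / 10ⁿ.
Need 10ⁿ ≥ 212 mM / 6060 nM = 3.50 × 10⁴, so n ≥ 4.54.
First such tube: n = 5.

tube 5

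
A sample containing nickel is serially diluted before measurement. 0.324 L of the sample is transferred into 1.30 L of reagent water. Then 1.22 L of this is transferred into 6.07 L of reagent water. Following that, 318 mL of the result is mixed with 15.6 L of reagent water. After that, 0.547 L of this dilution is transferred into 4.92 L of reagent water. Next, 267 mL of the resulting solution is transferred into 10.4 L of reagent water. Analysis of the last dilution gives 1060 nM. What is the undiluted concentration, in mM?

635 mM

Overall dilution factor = 5.012 × 5.975 × 50.06 × 9.995 × 39.95 = 5.99 × 10⁵.
Original = 1060 nM × 5.99 × 10⁵ = 6.35 × 10⁸ nM = 635 mM.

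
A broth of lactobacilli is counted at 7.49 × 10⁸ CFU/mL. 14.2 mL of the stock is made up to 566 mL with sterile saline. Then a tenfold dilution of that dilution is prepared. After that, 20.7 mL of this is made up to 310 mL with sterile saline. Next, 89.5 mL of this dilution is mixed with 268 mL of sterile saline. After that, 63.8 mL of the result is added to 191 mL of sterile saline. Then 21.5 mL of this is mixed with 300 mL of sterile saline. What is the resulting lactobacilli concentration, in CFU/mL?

526 CFU/mL

Overall dilution factor = 39.86 × 10 × 14.98 × 3.994 × 3.994 × 14.95 = 1.42 × 10⁶.
7.49 × 10⁸ CFU/mL / 1.42 × 10⁶ = 526 CFU/mL.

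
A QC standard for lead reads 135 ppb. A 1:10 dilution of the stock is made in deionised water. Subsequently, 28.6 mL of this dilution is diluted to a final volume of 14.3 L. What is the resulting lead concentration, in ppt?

27.0 ppt

Overall dilution factor = 10 × 500 = 5000.
135 ppb / 5000 = 0.0270 ppb = 27.0 ppt.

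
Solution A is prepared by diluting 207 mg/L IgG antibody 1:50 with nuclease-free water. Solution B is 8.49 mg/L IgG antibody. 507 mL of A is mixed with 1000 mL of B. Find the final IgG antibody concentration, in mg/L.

7.03 mg/L

C_A = 207 mg/L / 50 = 4.14 mg/L.
C_mix = (C_A·V_A + C_B·V_B)/(V_A + V_B) = (4.14×507 + 8.49×1000) / 1507 = 7.03 mg/L.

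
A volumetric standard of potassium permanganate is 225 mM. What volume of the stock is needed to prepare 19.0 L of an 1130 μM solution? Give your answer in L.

0.0954 L

1130 μM = 1.13 mM.
V₁ = C₂V₂/C₁ = 1.13 × 19.0 / 225 = 0.0954 L.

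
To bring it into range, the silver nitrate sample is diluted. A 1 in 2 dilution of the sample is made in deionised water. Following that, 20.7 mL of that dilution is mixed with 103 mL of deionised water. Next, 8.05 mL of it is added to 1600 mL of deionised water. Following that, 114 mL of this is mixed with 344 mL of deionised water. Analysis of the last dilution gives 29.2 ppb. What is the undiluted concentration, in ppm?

280 ppm

Overall dilution factor = 2 × 5.976 × 199.8 × 4.018 = 9592.
Original = 29.2 ppb × 9592 = 2.80 × 10⁵ ppb = 280 ppm.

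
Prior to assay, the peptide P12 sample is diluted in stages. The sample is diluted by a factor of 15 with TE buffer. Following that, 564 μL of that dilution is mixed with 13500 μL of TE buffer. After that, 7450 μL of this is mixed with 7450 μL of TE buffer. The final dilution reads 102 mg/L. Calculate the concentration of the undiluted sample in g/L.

76.3 g/L

Overall dilution factor = 15 × 24.94 × 2 = 748.
Original = 102 mg/L × 748 = 7.63 × 10⁴ mg/L = 76.3 g/L.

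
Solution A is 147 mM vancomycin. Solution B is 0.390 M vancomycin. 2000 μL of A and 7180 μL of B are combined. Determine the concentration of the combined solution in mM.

C_B = 0.390 M = 390 mM.
C_mix = (C_A·V_A + C_B·V_B)/(V_A + V_B) = (147×2000 + 390×7180) / 9180 = 337 mM.

337 mM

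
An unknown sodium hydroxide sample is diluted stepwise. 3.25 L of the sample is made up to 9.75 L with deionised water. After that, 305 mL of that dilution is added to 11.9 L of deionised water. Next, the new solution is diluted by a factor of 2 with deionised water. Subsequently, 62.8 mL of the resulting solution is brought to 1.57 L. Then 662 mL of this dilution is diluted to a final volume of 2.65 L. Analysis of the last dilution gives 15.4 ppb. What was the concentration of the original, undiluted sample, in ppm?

370 ppm

Overall dilution factor = 3 × 40.02 × 2 × 25 × 4.003 = 2.40 × 10⁴.
Original = 15.4 ppb × 2.40 × 10⁴ = 3.70 × 10⁵ ppb = 370 ppm.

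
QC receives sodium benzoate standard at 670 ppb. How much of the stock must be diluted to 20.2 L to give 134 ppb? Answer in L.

4.04 L

V₁ = C₂V₂/C₁ = 134 × 20.2 / 670 = 4.04 L.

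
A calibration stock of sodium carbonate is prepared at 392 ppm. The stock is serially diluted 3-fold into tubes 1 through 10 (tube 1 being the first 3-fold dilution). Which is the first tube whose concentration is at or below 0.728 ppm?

Tube n has concentration 392 ppm / 3ⁿ.
Need 3ⁿ ≥ 392 ppm / 0.728 ppm = 538, so n ≥ 5.72.
First such tube: n = 6.

tube 6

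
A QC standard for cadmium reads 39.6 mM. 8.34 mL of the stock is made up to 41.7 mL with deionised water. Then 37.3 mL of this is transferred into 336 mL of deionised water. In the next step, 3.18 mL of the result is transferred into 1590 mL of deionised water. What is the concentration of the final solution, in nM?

1580 nM

Overall dilution factor = 5 × 10.01 × 501 = 2.51 × 10⁴.
39.6 mM / 2.51 × 10⁴ = 1.58 × 10⁻³ mM = 1580 nM.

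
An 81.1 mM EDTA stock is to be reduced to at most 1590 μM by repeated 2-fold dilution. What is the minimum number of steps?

Need 2ⁿ ≥ 51.0, so n ≥ log(51.0)/log(2) = 5.67.
Minimum whole steps: n = 6.

6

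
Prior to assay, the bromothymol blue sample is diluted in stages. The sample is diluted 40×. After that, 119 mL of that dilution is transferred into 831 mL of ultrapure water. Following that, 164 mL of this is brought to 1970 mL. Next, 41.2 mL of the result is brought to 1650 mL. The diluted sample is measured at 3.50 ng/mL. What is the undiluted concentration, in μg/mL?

538 μg/mL

Overall dilution factor = 40 × 7.983 × 12.01 × 40.05 = 1.54 × 10⁵.
Original = 3.50 ng/mL × 1.54 × 10⁵ = 5.38 × 10⁵ ng/mL = 538 μg/mL.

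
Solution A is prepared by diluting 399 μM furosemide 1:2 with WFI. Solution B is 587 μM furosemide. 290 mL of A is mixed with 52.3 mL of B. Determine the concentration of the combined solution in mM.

0.259 mM

C_A = 399 μM / 2 = 200 μM.
C_mix = (C_A·V_A + C_B·V_B)/(V_A + V_B) = (200×290 + 587×52.3) / 342.3 = 259 μM = 0.259 mM.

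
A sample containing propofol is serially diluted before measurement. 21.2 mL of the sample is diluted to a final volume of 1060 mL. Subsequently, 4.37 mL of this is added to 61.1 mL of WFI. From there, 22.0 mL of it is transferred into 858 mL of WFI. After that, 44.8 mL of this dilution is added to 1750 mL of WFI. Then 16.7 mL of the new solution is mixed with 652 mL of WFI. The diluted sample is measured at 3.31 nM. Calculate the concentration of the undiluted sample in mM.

Overall dilution factor = 50 × 14.98 × 40 × 40.06 × 40.04 = 4.81 × 10⁷.
Original = 3.31 nM × 4.81 × 10⁷ = 1.59 × 10⁸ nM = 159 mM.

159 mM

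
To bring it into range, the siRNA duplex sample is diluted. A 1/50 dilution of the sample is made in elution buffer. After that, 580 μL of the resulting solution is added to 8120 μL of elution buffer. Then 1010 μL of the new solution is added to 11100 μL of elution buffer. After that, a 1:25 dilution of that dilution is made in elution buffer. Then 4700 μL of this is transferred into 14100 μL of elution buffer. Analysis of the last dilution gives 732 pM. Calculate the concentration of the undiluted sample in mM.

0.658 mM

Overall dilution factor = 50 × 15 × 11.99 × 25 × 4 = 8.99 × 10⁵.
Original = 732 pM × 8.99 × 10⁵ = 6.58 × 10⁸ pM = 0.658 mM.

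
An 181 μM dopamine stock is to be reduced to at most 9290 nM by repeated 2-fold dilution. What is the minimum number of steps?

Need 2ⁿ ≥ 19.5, so n ≥ log(19.5)/log(2) = 4.28.
Minimum whole steps: n = 5.

5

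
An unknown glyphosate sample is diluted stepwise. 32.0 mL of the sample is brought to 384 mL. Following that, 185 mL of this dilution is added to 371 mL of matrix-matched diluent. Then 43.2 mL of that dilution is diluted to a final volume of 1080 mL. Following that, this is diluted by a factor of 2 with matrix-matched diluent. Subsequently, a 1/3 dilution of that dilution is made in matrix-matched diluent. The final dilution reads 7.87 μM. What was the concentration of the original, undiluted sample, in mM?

Overall dilution factor = 12 × 3.005 × 25 × 2 × 3 = 5410.
Original = 7.87 μM × 5410 = 4.26 × 10⁴ μM = 42.6 mM.

42.6 mM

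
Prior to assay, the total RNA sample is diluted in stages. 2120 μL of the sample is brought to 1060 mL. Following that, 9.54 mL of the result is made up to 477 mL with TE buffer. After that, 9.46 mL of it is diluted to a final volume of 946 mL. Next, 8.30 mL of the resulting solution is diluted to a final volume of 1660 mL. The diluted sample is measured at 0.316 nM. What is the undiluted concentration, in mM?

Overall dilution factor = 500 × 50 × 100 × 200 = 5.00 × 10⁸.
Original = 0.316 nM × 5.00 × 10⁸ = 1.58 × 10⁸ nM = 158 mM.

158 mM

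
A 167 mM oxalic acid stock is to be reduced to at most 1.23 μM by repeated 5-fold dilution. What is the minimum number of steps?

8

Need 5ⁿ ≥ 1.36 × 10⁵, so n ≥ log(1.36 × 10⁵)/log(5) = 7.34.
Minimum whole steps: n = 8.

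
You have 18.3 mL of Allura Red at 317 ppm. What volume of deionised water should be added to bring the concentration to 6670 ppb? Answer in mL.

6670 ppb = 6.67 ppm.
V₂ = C₁V₁/C₂ = 317 × 18.3 / 6.67 = 870 mL.
Diluent to add = V₂ − V₁ = 870 − 18.3 = 851 mL.

851 mL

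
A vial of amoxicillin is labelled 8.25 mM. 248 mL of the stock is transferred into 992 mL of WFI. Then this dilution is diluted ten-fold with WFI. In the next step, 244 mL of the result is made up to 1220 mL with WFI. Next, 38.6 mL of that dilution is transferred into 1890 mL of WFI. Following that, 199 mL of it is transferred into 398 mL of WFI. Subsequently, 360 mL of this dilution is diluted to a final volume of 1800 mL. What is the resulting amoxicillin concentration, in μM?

0.0440 μM

Overall dilution factor = 5 × 10 × 5 × 49.96 × 3 × 5 = 1.87 × 10⁵.
8.25 mM / 1.87 × 10⁵ = 4.40 × 10⁻⁵ mM = 0.0440 μM.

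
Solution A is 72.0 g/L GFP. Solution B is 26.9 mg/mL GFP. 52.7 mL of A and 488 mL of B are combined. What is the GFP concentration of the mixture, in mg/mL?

31.3 mg/mL

C_B = 26.9 mg/mL = 26.9 g/L.
C_mix = (C_A·V_A + C_B·V_B)/(V_A + V_B) = (72.0×52.7 + 26.9×488) / 540.7 = 31.3 g/L = 31.3 mg/mL.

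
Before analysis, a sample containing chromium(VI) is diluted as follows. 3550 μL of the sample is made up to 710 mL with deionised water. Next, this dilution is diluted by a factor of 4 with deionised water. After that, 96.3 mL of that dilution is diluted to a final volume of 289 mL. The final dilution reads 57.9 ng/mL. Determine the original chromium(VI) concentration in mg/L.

139 mg/L

Overall dilution factor = 200 × 4 × 3.001 = 2401.
Original = 57.9 ng/mL × 2401 = 1.39 × 10⁵ ng/mL = 139 mg/L.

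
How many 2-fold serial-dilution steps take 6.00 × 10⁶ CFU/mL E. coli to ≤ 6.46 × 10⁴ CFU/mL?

7

Need 2ⁿ ≥ 92.9, so n ≥ log(92.9)/log(2) = 6.54.
Minimum whole steps: n = 7.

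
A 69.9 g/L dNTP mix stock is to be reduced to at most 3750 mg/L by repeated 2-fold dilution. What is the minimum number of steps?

Need 2ⁿ ≥ 18.6, so n ≥ log(18.6)/log(2) = 4.22.
Minimum whole steps: n = 5.

5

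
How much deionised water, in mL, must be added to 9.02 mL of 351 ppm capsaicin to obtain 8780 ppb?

352 mL

8780 ppb = 8.78 ppm.
V₂ = C₁V₁/C₂ = 351 × 9.02 / 8.78 = 361 mL.
Diluent to add = V₂ − V₁ = 361 − 9.02 = 352 mL.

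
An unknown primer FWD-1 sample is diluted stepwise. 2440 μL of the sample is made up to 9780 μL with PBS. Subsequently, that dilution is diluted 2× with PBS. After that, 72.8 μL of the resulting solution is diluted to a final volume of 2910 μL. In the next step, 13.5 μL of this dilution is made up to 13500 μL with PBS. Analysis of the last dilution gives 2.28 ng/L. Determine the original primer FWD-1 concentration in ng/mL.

731 ng/mL

Overall dilution factor = 4.008 × 2 × 39.97 × 1000 = 3.20 × 10⁵.
Original = 2.28 ng/L × 3.20 × 10⁵ = 7.31 × 10⁵ ng/L = 731 ng/mL.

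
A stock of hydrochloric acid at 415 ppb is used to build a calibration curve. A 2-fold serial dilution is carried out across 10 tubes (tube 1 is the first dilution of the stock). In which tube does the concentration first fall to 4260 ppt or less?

Tube n has concentration 415 ppb / 2ⁿ.
Need 2ⁿ ≥ 415 ppb / 4260 ppt = 97.4, so n ≥ 6.61.
First such tube: n = 7.

tube 7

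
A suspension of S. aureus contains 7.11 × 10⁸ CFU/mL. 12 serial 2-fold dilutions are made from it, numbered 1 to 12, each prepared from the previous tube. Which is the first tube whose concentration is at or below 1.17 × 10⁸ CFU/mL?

tube 3

Tube n has concentration 7.11 × 10⁸ CFU/mL / 2ⁿ.
Need 2ⁿ ≥ 7.11 × 10⁸ CFU/mL / 1.17 × 10⁸ CFU/mL = 6.08, so n ≥ 2.60.
First such tube: n = 3.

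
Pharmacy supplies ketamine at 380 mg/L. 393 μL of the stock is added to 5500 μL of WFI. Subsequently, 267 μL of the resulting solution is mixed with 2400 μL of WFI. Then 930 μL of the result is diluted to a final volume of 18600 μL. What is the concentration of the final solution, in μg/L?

Overall dilution factor = 14.99 × 9.989 × 20 = 2996.
380 mg/L / 2996 = 0.127 mg/L = 127 μg/L.

127 μg/L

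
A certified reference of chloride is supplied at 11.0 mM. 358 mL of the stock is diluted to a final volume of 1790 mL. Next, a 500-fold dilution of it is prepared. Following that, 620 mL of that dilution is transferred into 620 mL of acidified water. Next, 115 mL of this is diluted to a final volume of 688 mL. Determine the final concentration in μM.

Overall dilution factor = 5 × 500 × 2 × 5.983 = 2.99 × 10⁴.
11.0 mM / 2.99 × 10⁴ = 3.68 × 10⁻⁴ mM = 0.368 μM.

0.368 μM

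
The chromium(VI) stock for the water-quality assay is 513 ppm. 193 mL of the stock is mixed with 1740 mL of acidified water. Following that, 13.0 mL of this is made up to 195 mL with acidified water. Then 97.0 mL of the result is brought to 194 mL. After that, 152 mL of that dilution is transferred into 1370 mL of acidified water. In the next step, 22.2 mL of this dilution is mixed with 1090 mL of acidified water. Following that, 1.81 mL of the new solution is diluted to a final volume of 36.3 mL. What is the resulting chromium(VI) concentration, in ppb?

0.170 ppb

Overall dilution factor = 10.02 × 15 × 2 × 10.01 × 50.10 × 20.06 = 3.02 × 10⁶.
513 ppm / 3.02 × 10⁶ = 1.70 × 10⁻⁴ ppm = 0.170 ppb.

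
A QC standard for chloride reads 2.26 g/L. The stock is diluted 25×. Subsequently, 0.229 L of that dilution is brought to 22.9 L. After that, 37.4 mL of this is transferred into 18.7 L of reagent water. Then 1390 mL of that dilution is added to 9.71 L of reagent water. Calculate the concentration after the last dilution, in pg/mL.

Overall dilution factor = 25 × 100 × 501 × 7.986 = 1.00 × 10⁷.
2.26 g/L / 1.00 × 10⁷ = 2.26 × 10⁻⁷ g/L = 226 pg/mL.

226 pg/mL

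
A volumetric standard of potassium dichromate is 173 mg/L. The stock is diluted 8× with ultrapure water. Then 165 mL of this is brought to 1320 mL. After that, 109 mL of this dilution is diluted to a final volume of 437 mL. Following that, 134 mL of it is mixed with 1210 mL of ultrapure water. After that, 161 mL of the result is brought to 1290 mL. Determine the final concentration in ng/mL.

8.39 ng/mL

Overall dilution factor = 8 × 8 × 4.009 × 10.03 × 8.012 = 2.06 × 10⁴.
173 mg/L / 2.06 × 10⁴ = 8.39 × 10⁻³ mg/L = 8.39 ng/mL.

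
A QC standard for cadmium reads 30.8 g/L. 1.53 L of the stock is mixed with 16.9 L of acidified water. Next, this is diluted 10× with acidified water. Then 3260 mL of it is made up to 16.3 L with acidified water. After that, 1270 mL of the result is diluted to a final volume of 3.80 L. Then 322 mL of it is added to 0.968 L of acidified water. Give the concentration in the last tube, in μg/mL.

4.27 μg/mL

Overall dilution factor = 12.05 × 10 × 5 × 2.992 × 4.006 = 7220.
30.8 g/L / 7220 = 4.27 × 10⁻³ g/L = 4.27 μg/mL.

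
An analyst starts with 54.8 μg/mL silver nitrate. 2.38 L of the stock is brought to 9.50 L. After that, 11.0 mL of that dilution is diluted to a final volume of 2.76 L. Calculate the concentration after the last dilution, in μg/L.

Overall dilution factor = 3.992 × 250.9 = 1002.
54.8 μg/mL / 1002 = 0.0547 μg/mL = 54.7 μg/L.

54.7 μg/L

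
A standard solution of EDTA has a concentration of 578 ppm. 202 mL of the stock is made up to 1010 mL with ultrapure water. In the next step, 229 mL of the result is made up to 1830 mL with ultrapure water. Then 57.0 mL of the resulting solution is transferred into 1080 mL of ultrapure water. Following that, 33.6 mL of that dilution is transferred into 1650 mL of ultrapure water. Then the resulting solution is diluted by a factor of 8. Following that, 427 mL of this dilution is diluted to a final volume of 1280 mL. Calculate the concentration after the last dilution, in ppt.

Overall dilution factor = 5 × 7.991 × 19.95 × 50.11 × 8 × 2.998 = 9.58 × 10⁵.
578 ppm / 9.58 × 10⁵ = 6.04 × 10⁻⁴ ppm = 604 ppt.

604 ppt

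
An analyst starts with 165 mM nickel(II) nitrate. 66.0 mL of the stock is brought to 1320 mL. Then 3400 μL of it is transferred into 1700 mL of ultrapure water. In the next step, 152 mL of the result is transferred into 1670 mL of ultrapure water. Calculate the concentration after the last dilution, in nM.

Overall dilution factor = 20 × 501 × 11.99 = 1.20 × 10⁵.
165 mM / 1.20 × 10⁵ = 1.37 × 10⁻³ mM = 1370 nM.

1370 nM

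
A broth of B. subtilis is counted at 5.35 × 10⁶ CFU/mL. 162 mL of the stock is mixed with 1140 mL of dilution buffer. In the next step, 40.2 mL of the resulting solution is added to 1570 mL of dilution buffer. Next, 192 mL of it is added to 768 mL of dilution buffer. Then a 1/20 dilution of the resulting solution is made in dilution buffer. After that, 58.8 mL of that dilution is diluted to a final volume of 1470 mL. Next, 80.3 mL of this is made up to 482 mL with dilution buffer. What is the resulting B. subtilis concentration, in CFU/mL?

Overall dilution factor = 8.037 × 40.05 × 5 × 20 × 25 × 6.002 = 4.83 × 10⁶.
5.35 × 10⁶ CFU/mL / 4.83 × 10⁶ = 1.11 CFU/mL.

1.11 CFU/mL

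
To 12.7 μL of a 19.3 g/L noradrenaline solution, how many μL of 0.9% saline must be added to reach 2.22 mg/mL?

97.7 μL

2.22 mg/mL = 2.22 g/L.
V₂ = C₁V₁/C₂ = 19.3 × 12.7 / 2.22 = 110 μL.
Diluent to add = V₂ − V₁ = 110 − 12.7 = 97.7 μL.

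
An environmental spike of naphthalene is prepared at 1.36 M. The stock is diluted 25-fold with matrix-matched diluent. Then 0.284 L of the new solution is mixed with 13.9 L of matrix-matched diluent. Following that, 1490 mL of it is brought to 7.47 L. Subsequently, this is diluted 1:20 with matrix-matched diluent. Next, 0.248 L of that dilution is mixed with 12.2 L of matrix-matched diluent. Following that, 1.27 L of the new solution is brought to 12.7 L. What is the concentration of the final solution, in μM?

0.0216 μM

Overall dilution factor = 25 × 49.94 × 5.013 × 20 × 50.19 × 10 = 6.28 × 10⁷.
1.36 M / 6.28 × 10⁷ = 2.16 × 10⁻⁸ M = 0.0216 μM.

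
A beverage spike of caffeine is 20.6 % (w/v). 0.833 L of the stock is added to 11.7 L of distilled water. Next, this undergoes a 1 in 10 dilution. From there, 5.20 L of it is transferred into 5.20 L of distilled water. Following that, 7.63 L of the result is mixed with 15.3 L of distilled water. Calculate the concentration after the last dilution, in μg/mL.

228 μg/mL

Overall dilution factor = 15.05 × 10 × 2 × 3.005 = 904.
20.6 % (w/v) / 904 = 0.0228 % (w/v) = 228 μg/mL.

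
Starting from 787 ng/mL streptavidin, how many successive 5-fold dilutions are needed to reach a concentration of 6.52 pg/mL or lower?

Need 5ⁿ ≥ 1.21 × 10⁵, so n ≥ log(1.21 × 10⁵)/log(5) = 7.27.
Minimum whole steps: n = 8.

8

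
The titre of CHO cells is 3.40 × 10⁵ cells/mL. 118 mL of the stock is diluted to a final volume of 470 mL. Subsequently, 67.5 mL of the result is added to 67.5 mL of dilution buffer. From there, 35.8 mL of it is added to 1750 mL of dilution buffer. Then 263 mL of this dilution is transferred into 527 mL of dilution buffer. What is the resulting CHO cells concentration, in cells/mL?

Overall dilution factor = 3.983 × 2 × 49.88 × 3.004 = 1194.
3.40 × 10⁵ cells/mL / 1194 = 285 cells/mL.

285 cells/mL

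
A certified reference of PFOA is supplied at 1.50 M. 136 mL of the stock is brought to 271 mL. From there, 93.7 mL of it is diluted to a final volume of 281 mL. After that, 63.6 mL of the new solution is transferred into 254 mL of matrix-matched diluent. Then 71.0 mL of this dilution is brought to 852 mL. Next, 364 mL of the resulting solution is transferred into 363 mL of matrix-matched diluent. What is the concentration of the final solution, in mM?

Overall dilution factor = 1.993 × 2.999 × 4.994 × 12 × 1.997 = 715.
1.50 M / 715 = 2.10 × 10⁻³ M = 2.10 mM.

2.10 mM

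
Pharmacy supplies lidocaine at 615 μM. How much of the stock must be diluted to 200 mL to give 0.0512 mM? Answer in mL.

0.0512 mM = 51.2 μM.
V₁ = C₂V₂/C₁ = 51.2 × 200 / 615 = 16.7 mL.

16.7 mL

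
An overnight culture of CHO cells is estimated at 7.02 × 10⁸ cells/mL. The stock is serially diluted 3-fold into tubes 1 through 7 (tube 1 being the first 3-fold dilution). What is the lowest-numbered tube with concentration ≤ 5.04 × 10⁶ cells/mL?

tube 5

Tube n has concentration 7.02 × 10⁸ cells/mL / 3ⁿ.
Need 3ⁿ ≥ 7.02 × 10⁸ cells/mL / 5.04 × 10⁶ cells/mL = 139, so n ≥ 4.49.
First such tube: n = 5.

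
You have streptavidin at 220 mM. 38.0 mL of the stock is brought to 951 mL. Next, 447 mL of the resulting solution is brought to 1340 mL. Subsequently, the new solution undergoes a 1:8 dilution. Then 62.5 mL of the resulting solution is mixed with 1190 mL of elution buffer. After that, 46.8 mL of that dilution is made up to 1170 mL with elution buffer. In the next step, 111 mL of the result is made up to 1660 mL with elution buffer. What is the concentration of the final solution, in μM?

Overall dilution factor = 25.03 × 2.998 × 8 × 20.04 × 25 × 14.95 = 4.50 × 10⁶.
220 mM / 4.50 × 10⁶ = 4.89 × 10⁻⁵ mM = 0.0489 μM.

0.0489 μM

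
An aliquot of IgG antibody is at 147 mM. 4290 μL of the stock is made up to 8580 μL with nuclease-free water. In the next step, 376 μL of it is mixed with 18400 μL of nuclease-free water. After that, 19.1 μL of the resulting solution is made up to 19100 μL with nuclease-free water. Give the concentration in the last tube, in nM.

Overall dilution factor = 2 × 49.94 × 1000 = 9.99 × 10⁴.
147 mM / 9.99 × 10⁴ = 1.47 × 10⁻³ mM = 1470 nM.

1470 nM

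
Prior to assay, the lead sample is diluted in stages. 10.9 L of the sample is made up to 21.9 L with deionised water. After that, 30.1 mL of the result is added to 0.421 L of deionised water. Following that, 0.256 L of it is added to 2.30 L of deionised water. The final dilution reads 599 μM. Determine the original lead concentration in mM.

180 mM

Overall dilution factor = 2.009 × 14.99 × 9.984 = 301.
Original = 599 μM × 301 = 1.80 × 10⁵ μM = 180 mM.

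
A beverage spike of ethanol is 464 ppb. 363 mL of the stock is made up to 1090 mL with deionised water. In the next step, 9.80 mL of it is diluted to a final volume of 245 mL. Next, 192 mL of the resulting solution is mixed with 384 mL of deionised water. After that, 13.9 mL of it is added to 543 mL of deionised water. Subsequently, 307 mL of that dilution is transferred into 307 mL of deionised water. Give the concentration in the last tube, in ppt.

25.7 ppt

Overall dilution factor = 3.003 × 25 × 3 × 40.06 × 2 = 1.80 × 10⁴.
464 ppb / 1.80 × 10⁴ = 0.0257 ppb = 25.7 ppt.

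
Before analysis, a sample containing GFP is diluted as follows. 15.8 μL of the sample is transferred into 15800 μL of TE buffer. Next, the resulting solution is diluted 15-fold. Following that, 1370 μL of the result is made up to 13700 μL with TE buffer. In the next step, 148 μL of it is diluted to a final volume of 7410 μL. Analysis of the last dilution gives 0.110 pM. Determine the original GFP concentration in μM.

0.827 μM

Overall dilution factor = 1001 × 15 × 10 × 50.07 = 7.52 × 10⁶.
Original = 0.110 pM × 7.52 × 10⁶ = 8.27 × 10⁵ pM = 0.827 μM.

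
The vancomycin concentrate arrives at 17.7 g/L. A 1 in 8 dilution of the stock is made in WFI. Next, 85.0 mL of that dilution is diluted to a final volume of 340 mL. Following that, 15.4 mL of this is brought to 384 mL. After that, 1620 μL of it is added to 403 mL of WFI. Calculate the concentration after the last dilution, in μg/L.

88.8 μg/L

Overall dilution factor = 8 × 4 × 24.94 × 249.8 = 1.99 × 10⁵.
17.7 g/L / 1.99 × 10⁵ = 8.88 × 10⁻⁵ g/L = 88.8 μg/L.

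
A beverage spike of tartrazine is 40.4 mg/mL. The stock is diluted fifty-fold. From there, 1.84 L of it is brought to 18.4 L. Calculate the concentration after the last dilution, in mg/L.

80.8 mg/L

Overall dilution factor = 50 × 10 = 500.
40.4 mg/mL / 500 = 0.0808 mg/mL = 80.8 mg/L.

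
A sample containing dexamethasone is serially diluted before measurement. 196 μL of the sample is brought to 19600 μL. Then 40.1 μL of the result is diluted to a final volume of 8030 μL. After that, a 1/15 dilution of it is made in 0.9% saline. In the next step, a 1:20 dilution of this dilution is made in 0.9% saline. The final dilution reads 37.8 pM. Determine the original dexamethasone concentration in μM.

Overall dilution factor = 100 × 200.2 × 15 × 20 = 6.01 × 10⁶.
Original = 37.8 pM × 6.01 × 10⁶ = 2.27 × 10⁸ pM = 227 μM.

227 μM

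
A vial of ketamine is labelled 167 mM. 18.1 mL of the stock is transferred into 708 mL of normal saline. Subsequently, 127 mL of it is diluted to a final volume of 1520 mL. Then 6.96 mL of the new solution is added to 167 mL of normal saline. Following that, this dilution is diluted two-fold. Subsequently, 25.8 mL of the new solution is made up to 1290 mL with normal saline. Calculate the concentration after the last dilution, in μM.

0.139 μM

Overall dilution factor = 40.12 × 11.97 × 24.99 × 2 × 50 = 1.20 × 10⁶.
167 mM / 1.20 × 10⁶ = 1.39 × 10⁻⁴ mM = 0.139 μM.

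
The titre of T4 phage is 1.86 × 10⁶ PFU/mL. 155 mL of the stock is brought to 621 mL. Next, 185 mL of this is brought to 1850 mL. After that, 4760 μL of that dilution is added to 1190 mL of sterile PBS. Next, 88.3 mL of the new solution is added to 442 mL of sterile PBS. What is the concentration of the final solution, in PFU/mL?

Overall dilution factor = 4.006 × 10 × 251 × 6.006 = 6.04 × 10⁴.
1.86 × 10⁶ PFU/mL / 6.04 × 10⁴ = 30.8 PFU/mL.

30.8 PFU/mL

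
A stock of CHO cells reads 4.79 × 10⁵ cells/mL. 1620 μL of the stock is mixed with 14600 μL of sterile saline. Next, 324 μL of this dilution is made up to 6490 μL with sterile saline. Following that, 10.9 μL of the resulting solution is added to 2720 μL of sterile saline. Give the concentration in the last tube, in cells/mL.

9.53 cells/mL

Overall dilution factor = 10.01 × 20.03 × 250.5 = 5.02 × 10⁴.
4.79 × 10⁵ cells/mL / 5.02 × 10⁴ = 9.53 cells/mL.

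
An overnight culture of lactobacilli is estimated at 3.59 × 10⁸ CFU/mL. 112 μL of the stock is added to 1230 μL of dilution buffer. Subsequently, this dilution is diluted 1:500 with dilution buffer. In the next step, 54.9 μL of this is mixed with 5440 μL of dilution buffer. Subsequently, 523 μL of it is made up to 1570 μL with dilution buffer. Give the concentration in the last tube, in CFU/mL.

199 CFU/mL

Overall dilution factor = 11.98 × 500 × 100.1 × 3.002 = 1.80 × 10⁶.
3.59 × 10⁸ CFU/mL / 1.80 × 10⁶ = 199 CFU/mL.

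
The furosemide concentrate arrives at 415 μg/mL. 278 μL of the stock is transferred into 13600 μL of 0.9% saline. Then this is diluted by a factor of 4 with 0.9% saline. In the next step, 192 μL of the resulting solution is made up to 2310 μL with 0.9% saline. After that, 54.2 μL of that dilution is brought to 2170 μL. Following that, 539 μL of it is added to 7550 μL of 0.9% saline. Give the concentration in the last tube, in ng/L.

287 ng/L

Overall dilution factor = 49.92 × 4 × 12.03 × 40.04 × 15.01 = 1.44 × 10⁶.
415 μg/mL / 1.44 × 10⁶ = 2.87 × 10⁻⁴ μg/mL = 287 ng/L.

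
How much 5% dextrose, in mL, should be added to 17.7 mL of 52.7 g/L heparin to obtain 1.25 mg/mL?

729 mL

1.25 mg/mL = 1.25 g/L.
V₂ = C₁V₁/C₂ = 52.7 × 17.7 / 1.25 = 746 mL.
Diluent to add = V₂ − V₁ = 746 − 17.7 = 729 mL.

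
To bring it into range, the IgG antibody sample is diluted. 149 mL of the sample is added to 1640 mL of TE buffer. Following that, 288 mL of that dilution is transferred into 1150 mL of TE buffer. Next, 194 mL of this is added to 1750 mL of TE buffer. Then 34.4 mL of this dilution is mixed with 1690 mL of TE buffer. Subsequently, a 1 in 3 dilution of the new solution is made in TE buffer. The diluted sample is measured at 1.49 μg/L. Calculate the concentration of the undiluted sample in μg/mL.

Overall dilution factor = 12.01 × 4.993 × 10.02 × 50.13 × 3 = 9.03 × 10⁴.
Original = 1.49 μg/L × 9.03 × 10⁴ = 1.35 × 10⁵ μg/L = 135 μg/mL.

135 μg/mL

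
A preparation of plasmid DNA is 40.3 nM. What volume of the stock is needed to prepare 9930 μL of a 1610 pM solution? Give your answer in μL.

1610 pM = 1.61 nM.
V₁ = C₂V₂/C₁ = 1.61 × 9930 / 40.3 = 397 μL.

397 μL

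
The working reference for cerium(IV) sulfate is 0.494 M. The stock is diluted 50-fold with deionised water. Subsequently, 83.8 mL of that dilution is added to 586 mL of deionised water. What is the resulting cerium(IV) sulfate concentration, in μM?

1240 μM

Overall dilution factor = 50 × 7.993 = 400.
0.494 M / 400 = 1.24 × 10⁻³ M = 1240 μM.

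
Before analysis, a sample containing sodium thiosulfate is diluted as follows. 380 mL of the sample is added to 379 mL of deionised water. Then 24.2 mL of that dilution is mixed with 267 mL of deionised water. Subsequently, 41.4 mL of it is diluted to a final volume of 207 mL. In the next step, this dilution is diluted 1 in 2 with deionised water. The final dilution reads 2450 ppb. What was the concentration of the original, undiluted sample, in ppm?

Overall dilution factor = 1.997 × 12.03 × 5 × 2 = 240.
Original = 2450 ppb × 240 = 5.89 × 10⁵ ppb = 589 ppm.

589 ppm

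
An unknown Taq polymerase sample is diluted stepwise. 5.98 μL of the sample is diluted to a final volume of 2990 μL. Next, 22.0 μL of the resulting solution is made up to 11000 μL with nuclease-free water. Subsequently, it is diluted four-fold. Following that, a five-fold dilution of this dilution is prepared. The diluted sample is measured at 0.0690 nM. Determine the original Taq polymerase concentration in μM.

345 μM

Overall dilution factor = 500 × 500 × 4 × 5 = 5.00 × 10⁶.
Original = 0.0690 nM × 5.00 × 10⁶ = 3.45 × 10⁵ nM = 345 μM.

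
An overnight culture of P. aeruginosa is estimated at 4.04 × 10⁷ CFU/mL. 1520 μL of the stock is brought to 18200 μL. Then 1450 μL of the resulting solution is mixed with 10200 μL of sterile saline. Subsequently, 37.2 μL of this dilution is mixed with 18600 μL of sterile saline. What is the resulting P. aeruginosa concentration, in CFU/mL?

838 CFU/mL

Overall dilution factor = 11.97 × 8.034 × 501 = 4.82 × 10⁴.
4.04 × 10⁷ CFU/mL / 4.82 × 10⁴ = 838 CFU/mL.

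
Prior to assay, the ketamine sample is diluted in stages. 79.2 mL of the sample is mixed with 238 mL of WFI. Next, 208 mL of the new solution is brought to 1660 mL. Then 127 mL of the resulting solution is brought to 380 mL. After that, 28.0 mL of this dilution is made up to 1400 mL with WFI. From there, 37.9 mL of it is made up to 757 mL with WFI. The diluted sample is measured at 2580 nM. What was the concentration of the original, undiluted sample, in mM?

246 mM

Overall dilution factor = 4.005 × 7.981 × 2.992 × 50 × 19.97 = 9.55 × 10⁴.
Original = 2580 nM × 9.55 × 10⁴ = 2.46 × 10⁸ nM = 246 mM.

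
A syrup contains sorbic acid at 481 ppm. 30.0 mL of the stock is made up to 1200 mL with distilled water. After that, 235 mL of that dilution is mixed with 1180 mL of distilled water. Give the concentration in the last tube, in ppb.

2000 ppb

Overall dilution factor = 40 × 6.021 = 241.
481 ppm / 241 = 2.00 ppm = 2000 ppb.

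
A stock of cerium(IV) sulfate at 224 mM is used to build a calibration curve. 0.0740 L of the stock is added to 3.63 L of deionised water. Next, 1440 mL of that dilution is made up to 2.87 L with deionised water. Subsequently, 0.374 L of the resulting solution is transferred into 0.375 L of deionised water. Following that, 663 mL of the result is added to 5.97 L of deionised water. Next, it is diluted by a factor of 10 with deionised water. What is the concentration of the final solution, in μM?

11.2 μM

Overall dilution factor = 50.05 × 1.993 × 2.003 × 10.00 × 10 = 2.00 × 10⁴.
224 mM / 2.00 × 10⁴ = 0.0112 mM = 11.2 μM.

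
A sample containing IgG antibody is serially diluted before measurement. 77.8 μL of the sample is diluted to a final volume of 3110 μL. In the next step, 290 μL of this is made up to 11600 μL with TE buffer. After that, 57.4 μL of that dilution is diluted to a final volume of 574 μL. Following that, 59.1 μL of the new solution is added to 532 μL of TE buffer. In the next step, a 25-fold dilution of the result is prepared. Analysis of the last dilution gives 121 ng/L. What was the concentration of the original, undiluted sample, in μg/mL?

Overall dilution factor = 39.97 × 40 × 10 × 10.00 × 25 = 4.00 × 10⁶.
Original = 121 ng/L × 4.00 × 10⁶ = 4.84 × 10⁸ ng/L = 484 μg/mL.

484 μg/mL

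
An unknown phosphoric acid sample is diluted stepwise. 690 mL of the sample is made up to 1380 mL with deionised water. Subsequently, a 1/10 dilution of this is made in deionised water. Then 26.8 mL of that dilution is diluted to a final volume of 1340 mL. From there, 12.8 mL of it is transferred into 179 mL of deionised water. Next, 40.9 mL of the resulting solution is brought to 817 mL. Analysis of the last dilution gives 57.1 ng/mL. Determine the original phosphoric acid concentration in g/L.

17.1 g/L

Overall dilution factor = 2 × 10 × 50 × 14.98 × 19.98 = 2.99 × 10⁵.
Original = 57.1 ng/mL × 2.99 × 10⁵ = 1.71 × 10⁷ ng/mL = 17.1 g/L.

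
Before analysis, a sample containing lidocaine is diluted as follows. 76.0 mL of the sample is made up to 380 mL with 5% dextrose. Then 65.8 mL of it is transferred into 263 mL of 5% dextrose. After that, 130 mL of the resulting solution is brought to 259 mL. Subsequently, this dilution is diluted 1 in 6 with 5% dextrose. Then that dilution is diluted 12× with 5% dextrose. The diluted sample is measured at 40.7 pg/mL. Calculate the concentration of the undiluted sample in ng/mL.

Overall dilution factor = 5 × 4.997 × 1.992 × 6 × 12 = 3584.
Original = 40.7 pg/mL × 3584 = 1.46 × 10⁵ pg/mL = 146 ng/mL.

146 ng/mL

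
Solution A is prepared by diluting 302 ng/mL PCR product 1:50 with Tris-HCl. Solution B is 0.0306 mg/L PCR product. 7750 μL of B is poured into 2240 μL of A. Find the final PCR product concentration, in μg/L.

C_A = 302 ng/mL / 50 = 6.04 ng/mL.
C_B = 0.0306 mg/L = 30.6 ng/mL.
C_mix = (C_A·V_A + C_B·V_B)/(V_A + V_B) = (6.04×2240 + 30.6×7750) / 9990 = 25.1 ng/mL = 25.1 μg/L.

25.1 μg/L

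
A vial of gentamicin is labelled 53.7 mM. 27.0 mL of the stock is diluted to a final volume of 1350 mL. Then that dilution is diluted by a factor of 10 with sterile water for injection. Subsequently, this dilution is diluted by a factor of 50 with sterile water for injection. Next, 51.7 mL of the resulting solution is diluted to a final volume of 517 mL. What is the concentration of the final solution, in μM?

0.215 μM

Overall dilution factor = 50 × 10 × 50 × 10 = 2.50 × 10⁵.
53.7 mM / 2.50 × 10⁵ = 2.15 × 10⁻⁴ mM = 0.215 μM.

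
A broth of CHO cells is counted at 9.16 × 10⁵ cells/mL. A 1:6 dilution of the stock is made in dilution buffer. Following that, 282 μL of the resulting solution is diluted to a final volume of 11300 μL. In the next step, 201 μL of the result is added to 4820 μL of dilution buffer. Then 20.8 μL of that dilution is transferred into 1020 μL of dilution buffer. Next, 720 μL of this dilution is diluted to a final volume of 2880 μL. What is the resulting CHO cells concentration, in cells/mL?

0.762 cells/mL

Overall dilution factor = 6 × 40.07 × 24.98 × 50.04 × 4 = 1.20 × 10⁶.
9.16 × 10⁵ cells/mL / 1.20 × 10⁶ = 0.762 cells/mL.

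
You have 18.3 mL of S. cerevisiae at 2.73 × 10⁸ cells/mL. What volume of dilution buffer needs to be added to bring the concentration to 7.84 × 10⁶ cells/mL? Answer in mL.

619 mL

V₂ = C₁V₁/C₂ = 2.73 × 10⁸ × 18.3 / 7.84 × 10⁶ = 637 mL.
Diluent to add = V₂ − V₁ = 637 − 18.3 = 619 mL.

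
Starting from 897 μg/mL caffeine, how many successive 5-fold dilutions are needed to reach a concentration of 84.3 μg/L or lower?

Need 5ⁿ ≥ 1.06 × 10⁴, so n ≥ log(1.06 × 10⁴)/log(5) = 5.76.
Minimum whole steps: n = 6.

6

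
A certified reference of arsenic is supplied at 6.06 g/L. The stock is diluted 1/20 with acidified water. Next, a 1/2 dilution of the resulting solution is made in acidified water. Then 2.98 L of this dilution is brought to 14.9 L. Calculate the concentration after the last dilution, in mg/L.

Overall dilution factor = 20 × 2 × 5 = 200.
6.06 g/L / 200 = 0.0303 g/L = 30.3 mg/L.

30.3 mg/L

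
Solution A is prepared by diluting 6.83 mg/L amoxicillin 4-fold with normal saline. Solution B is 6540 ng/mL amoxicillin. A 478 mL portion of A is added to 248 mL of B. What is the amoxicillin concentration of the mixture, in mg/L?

C_A = 6.83 mg/L / 4 = 1.71 mg/L.
C_B = 6540 ng/mL = 6.54 mg/L.
C_mix = (C_A·V_A + C_B·V_B)/(V_A + V_B) = (1.71×478 + 6.54×248) / 726.0 = 3.36 mg/L.

3.36 mg/L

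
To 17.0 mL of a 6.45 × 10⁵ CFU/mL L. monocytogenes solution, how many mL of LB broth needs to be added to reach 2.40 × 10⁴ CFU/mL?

440 mL

V₂ = C₁V₁/C₂ = 6.45 × 10⁵ × 17.0 / 2.40 × 10⁴ = 457 mL.
Diluent to add = V₂ − V₁ = 457 − 17.0 = 440 mL.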